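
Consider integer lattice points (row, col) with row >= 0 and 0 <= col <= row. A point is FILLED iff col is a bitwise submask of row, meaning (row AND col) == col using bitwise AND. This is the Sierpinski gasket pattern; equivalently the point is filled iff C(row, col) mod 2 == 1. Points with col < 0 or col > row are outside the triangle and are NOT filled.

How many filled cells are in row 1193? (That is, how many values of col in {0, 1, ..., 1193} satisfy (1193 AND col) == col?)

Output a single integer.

Answer: 32

Derivation:
1193 in binary = 10010101001
popcount(1193) = number of 1-bits in 10010101001 = 5
A col c satisfies (1193 AND c) == c iff every set bit of c is also set in 1193; each of the 5 set bits of 1193 can independently be on or off in c.
count = 2^5 = 32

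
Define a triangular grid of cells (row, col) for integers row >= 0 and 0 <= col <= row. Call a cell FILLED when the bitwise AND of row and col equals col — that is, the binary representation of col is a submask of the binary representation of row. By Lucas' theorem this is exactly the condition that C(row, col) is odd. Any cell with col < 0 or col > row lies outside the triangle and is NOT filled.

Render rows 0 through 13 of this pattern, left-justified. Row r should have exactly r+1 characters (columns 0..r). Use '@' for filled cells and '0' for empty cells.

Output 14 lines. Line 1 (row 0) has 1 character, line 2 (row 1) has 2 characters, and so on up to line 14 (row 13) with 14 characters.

Answer: @
@@
@0@
@@@@
@000@
@@00@@
@0@0@0@
@@@@@@@@
@0000000@
@@000000@@
@0@00000@0@
@@@@0000@@@@
@000@000@000@
@@00@@00@@00@@

Derivation:
r0=0: @
r1=1: @@
r2=10: @0@
r3=11: @@@@
r4=100: @000@
r5=101: @@00@@
r6=110: @0@0@0@
r7=111: @@@@@@@@
r8=1000: @0000000@
r9=1001: @@000000@@
r10=1010: @0@00000@0@
r11=1011: @@@@0000@@@@
r12=1100: @000@000@000@
r13=1101: @@00@@00@@00@@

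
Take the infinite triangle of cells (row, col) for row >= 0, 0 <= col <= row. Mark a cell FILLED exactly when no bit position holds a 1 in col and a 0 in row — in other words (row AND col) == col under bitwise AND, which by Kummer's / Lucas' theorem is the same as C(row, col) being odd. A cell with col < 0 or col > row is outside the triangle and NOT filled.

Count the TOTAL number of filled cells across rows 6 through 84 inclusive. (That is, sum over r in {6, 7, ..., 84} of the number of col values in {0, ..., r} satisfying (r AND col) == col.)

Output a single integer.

Answer: 920

Derivation:
r6=110 pc2: +4 =4
r7=111 pc3: +8 =12
r8=1000 pc1: +2 =14
r9=1001 pc2: +4 =18
r10=1010 pc2: +4 =22
r11=1011 pc3: +8 =30
r12=1100 pc2: +4 =34
r13=1101 pc3: +8 =42
r14=1110 pc3: +8 =50
r15=1111 pc4: +16 =66
r16=10000 pc1: +2 =68
r17=10001 pc2: +4 =72
r18=10010 pc2: +4 =76
r19=10011 pc3: +8 =84
r20=10100 pc2: +4 =88
r21=10101 pc3: +8 =96
r22=10110 pc3: +8 =104
r23=10111 pc4: +16 =120
r24=11000 pc2: +4 =124
r25=11001 pc3: +8 =132
r26=11010 pc3: +8 =140
r27=11011 pc4: +16 =156
r28=11100 pc3: +8 =164
r29=11101 pc4: +16 =180
r30=11110 pc4: +16 =196
r31=11111 pc5: +32 =228
r32=100000 pc1: +2 =230
r33=100001 pc2: +4 =234
r34=100010 pc2: +4 =238
r35=100011 pc3: +8 =246
r36=100100 pc2: +4 =250
r37=100101 pc3: +8 =258
r38=100110 pc3: +8 =266
r39=100111 pc4: +16 =282
r40=101000 pc2: +4 =286
r41=101001 pc3: +8 =294
r42=101010 pc3: +8 =302
r43=101011 pc4: +16 =318
r44=101100 pc3: +8 =326
r45=101101 pc4: +16 =342
r46=101110 pc4: +16 =358
r47=101111 pc5: +32 =390
r48=110000 pc2: +4 =394
r49=110001 pc3: +8 =402
r50=110010 pc3: +8 =410
r51=110011 pc4: +16 =426
r52=110100 pc3: +8 =434
r53=110101 pc4: +16 =450
r54=110110 pc4: +16 =466
r55=110111 pc5: +32 =498
r56=111000 pc3: +8 =506
r57=111001 pc4: +16 =522
r58=111010 pc4: +16 =538
r59=111011 pc5: +32 =570
r60=111100 pc4: +16 =586
r61=111101 pc5: +32 =618
r62=111110 pc5: +32 =650
r63=111111 pc6: +64 =714
r64=1000000 pc1: +2 =716
r65=1000001 pc2: +4 =720
r66=1000010 pc2: +4 =724
r67=1000011 pc3: +8 =732
r68=1000100 pc2: +4 =736
r69=1000101 pc3: +8 =744
r70=1000110 pc3: +8 =752
r71=1000111 pc4: +16 =768
r72=1001000 pc2: +4 =772
r73=1001001 pc3: +8 =780
r74=1001010 pc3: +8 =788
r75=1001011 pc4: +16 =804
r76=1001100 pc3: +8 =812
r77=1001101 pc4: +16 =828
r78=1001110 pc4: +16 =844
r79=1001111 pc5: +32 =876
r80=1010000 pc2: +4 =880
r81=1010001 pc3: +8 =888
r82=1010010 pc3: +8 =896
r83=1010011 pc4: +16 =912
r84=1010100 pc3: +8 =920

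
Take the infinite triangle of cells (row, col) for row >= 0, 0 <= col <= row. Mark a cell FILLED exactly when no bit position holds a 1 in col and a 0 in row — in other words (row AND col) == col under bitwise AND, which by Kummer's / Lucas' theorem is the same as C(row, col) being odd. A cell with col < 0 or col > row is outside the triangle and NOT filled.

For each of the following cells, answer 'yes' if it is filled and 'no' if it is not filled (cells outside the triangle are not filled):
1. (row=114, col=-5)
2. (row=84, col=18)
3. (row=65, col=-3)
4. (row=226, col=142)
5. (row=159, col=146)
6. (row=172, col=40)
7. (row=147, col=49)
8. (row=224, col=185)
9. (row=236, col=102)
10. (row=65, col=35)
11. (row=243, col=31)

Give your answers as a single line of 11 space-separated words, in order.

(114,-5): col outside [0, 114] -> not filled
(84,18): row=0b1010100, col=0b10010, row AND col = 0b10000 = 16; 16 != 18 -> empty
(65,-3): col outside [0, 65] -> not filled
(226,142): row=0b11100010, col=0b10001110, row AND col = 0b10000010 = 130; 130 != 142 -> empty
(159,146): row=0b10011111, col=0b10010010, row AND col = 0b10010010 = 146; 146 == 146 -> filled
(172,40): row=0b10101100, col=0b101000, row AND col = 0b101000 = 40; 40 == 40 -> filled
(147,49): row=0b10010011, col=0b110001, row AND col = 0b10001 = 17; 17 != 49 -> empty
(224,185): row=0b11100000, col=0b10111001, row AND col = 0b10100000 = 160; 160 != 185 -> empty
(236,102): row=0b11101100, col=0b1100110, row AND col = 0b1100100 = 100; 100 != 102 -> empty
(65,35): row=0b1000001, col=0b100011, row AND col = 0b1 = 1; 1 != 35 -> empty
(243,31): row=0b11110011, col=0b11111, row AND col = 0b10011 = 19; 19 != 31 -> empty

Answer: no no no no yes yes no no no no no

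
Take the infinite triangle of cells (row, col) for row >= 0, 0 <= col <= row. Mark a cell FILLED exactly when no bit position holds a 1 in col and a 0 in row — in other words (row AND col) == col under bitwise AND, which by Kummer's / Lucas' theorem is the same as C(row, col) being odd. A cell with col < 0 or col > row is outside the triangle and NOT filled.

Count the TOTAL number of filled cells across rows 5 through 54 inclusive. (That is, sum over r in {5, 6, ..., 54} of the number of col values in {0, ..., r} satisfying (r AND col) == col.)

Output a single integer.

r5=101 pc2: +4 =4
r6=110 pc2: +4 =8
r7=111 pc3: +8 =16
r8=1000 pc1: +2 =18
r9=1001 pc2: +4 =22
r10=1010 pc2: +4 =26
r11=1011 pc3: +8 =34
r12=1100 pc2: +4 =38
r13=1101 pc3: +8 =46
r14=1110 pc3: +8 =54
r15=1111 pc4: +16 =70
r16=10000 pc1: +2 =72
r17=10001 pc2: +4 =76
r18=10010 pc2: +4 =80
r19=10011 pc3: +8 =88
r20=10100 pc2: +4 =92
r21=10101 pc3: +8 =100
r22=10110 pc3: +8 =108
r23=10111 pc4: +16 =124
r24=11000 pc2: +4 =128
r25=11001 pc3: +8 =136
r26=11010 pc3: +8 =144
r27=11011 pc4: +16 =160
r28=11100 pc3: +8 =168
r29=11101 pc4: +16 =184
r30=11110 pc4: +16 =200
r31=11111 pc5: +32 =232
r32=100000 pc1: +2 =234
r33=100001 pc2: +4 =238
r34=100010 pc2: +4 =242
r35=100011 pc3: +8 =250
r36=100100 pc2: +4 =254
r37=100101 pc3: +8 =262
r38=100110 pc3: +8 =270
r39=100111 pc4: +16 =286
r40=101000 pc2: +4 =290
r41=101001 pc3: +8 =298
r42=101010 pc3: +8 =306
r43=101011 pc4: +16 =322
r44=101100 pc3: +8 =330
r45=101101 pc4: +16 =346
r46=101110 pc4: +16 =362
r47=101111 pc5: +32 =394
r48=110000 pc2: +4 =398
r49=110001 pc3: +8 =406
r50=110010 pc3: +8 =414
r51=110011 pc4: +16 =430
r52=110100 pc3: +8 =438
r53=110101 pc4: +16 =454
r54=110110 pc4: +16 =470

Answer: 470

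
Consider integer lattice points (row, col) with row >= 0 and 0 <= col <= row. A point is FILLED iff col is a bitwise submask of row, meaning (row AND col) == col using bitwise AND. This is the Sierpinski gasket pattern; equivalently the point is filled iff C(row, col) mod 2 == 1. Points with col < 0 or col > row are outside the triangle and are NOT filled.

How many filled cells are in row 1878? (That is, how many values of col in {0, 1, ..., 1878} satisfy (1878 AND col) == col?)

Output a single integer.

Answer: 128

Derivation:
1878 in binary = 11101010110
popcount(1878) = number of 1-bits in 11101010110 = 7
A col c satisfies (1878 AND c) == c iff every set bit of c is also set in 1878; each of the 7 set bits of 1878 can independently be on or off in c.
count = 2^7 = 128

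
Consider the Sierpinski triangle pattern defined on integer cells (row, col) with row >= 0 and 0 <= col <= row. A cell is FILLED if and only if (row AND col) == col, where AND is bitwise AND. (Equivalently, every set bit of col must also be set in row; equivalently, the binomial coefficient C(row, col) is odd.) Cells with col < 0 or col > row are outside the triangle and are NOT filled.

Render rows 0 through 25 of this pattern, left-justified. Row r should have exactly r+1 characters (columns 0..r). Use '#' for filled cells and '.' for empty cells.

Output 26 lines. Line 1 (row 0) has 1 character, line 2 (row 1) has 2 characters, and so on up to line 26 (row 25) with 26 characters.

r0=0: #
r1=1: ##
r2=10: #.#
r3=11: ####
r4=100: #...#
r5=101: ##..##
r6=110: #.#.#.#
r7=111: ########
r8=1000: #.......#
r9=1001: ##......##
r10=1010: #.#.....#.#
r11=1011: ####....####
r12=1100: #...#...#...#
r13=1101: ##..##..##..##
r14=1110: #.#.#.#.#.#.#.#
r15=1111: ################
r16=10000: #...............#
r17=10001: ##..............##
r18=10010: #.#.............#.#
r19=10011: ####............####
r20=10100: #...#...........#...#
r21=10101: ##..##..........##..##
r22=10110: #.#.#.#.........#.#.#.#
r23=10111: ########........########
r24=11000: #.......#.......#.......#
r25=11001: ##......##......##......##

Answer: #
##
#.#
####
#...#
##..##
#.#.#.#
########
#.......#
##......##
#.#.....#.#
####....####
#...#...#...#
##..##..##..##
#.#.#.#.#.#.#.#
################
#...............#
##..............##
#.#.............#.#
####............####
#...#...........#...#
##..##..........##..##
#.#.#.#.........#.#.#.#
########........########
#.......#.......#.......#
##......##......##......##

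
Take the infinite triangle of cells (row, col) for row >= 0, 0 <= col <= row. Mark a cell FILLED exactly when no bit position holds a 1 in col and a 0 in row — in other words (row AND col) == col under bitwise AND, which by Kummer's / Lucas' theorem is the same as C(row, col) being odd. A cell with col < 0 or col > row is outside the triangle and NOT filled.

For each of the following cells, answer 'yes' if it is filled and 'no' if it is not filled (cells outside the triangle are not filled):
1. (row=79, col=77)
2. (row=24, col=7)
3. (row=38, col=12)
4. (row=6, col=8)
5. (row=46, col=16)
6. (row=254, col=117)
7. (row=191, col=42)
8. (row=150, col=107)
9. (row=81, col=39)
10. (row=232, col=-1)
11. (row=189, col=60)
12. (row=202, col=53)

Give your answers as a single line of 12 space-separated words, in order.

Answer: yes no no no no no yes no no no yes no

Derivation:
(79,77): row=0b1001111, col=0b1001101, row AND col = 0b1001101 = 77; 77 == 77 -> filled
(24,7): row=0b11000, col=0b111, row AND col = 0b0 = 0; 0 != 7 -> empty
(38,12): row=0b100110, col=0b1100, row AND col = 0b100 = 4; 4 != 12 -> empty
(6,8): col outside [0, 6] -> not filled
(46,16): row=0b101110, col=0b10000, row AND col = 0b0 = 0; 0 != 16 -> empty
(254,117): row=0b11111110, col=0b1110101, row AND col = 0b1110100 = 116; 116 != 117 -> empty
(191,42): row=0b10111111, col=0b101010, row AND col = 0b101010 = 42; 42 == 42 -> filled
(150,107): row=0b10010110, col=0b1101011, row AND col = 0b10 = 2; 2 != 107 -> empty
(81,39): row=0b1010001, col=0b100111, row AND col = 0b1 = 1; 1 != 39 -> empty
(232,-1): col outside [0, 232] -> not filled
(189,60): row=0b10111101, col=0b111100, row AND col = 0b111100 = 60; 60 == 60 -> filled
(202,53): row=0b11001010, col=0b110101, row AND col = 0b0 = 0; 0 != 53 -> empty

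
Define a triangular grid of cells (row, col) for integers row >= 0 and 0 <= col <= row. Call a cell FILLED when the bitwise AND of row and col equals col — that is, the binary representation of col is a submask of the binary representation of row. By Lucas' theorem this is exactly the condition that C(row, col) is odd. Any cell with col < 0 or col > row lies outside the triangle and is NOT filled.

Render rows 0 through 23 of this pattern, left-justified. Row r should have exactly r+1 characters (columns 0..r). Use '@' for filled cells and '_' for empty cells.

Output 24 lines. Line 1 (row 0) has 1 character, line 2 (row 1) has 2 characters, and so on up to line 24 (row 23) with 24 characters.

r0=0: @
r1=1: @@
r2=10: @_@
r3=11: @@@@
r4=100: @___@
r5=101: @@__@@
r6=110: @_@_@_@
r7=111: @@@@@@@@
r8=1000: @_______@
r9=1001: @@______@@
r10=1010: @_@_____@_@
r11=1011: @@@@____@@@@
r12=1100: @___@___@___@
r13=1101: @@__@@__@@__@@
r14=1110: @_@_@_@_@_@_@_@
r15=1111: @@@@@@@@@@@@@@@@
r16=10000: @_______________@
r17=10001: @@______________@@
r18=10010: @_@_____________@_@
r19=10011: @@@@____________@@@@
r20=10100: @___@___________@___@
r21=10101: @@__@@__________@@__@@
r22=10110: @_@_@_@_________@_@_@_@
r23=10111: @@@@@@@@________@@@@@@@@

Answer: @
@@
@_@
@@@@
@___@
@@__@@
@_@_@_@
@@@@@@@@
@_______@
@@______@@
@_@_____@_@
@@@@____@@@@
@___@___@___@
@@__@@__@@__@@
@_@_@_@_@_@_@_@
@@@@@@@@@@@@@@@@
@_______________@
@@______________@@
@_@_____________@_@
@@@@____________@@@@
@___@___________@___@
@@__@@__________@@__@@
@_@_@_@_________@_@_@_@
@@@@@@@@________@@@@@@@@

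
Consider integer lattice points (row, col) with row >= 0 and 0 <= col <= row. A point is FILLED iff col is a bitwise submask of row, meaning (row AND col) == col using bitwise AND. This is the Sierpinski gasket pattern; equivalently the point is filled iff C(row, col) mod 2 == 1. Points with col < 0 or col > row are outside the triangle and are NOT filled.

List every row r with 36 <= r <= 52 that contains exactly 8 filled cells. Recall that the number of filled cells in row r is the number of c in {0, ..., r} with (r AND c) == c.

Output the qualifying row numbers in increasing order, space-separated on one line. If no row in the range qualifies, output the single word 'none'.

Answer: 37 38 41 42 44 49 50 52

Derivation:
Row r has 2^popcount(r) filled cells, so we need popcount(r) = log2(8) = 3.
Scan r = 36..52 and keep those with exactly 3 one-bits:
r=36=100100 popcount=2 -> skip
r=37=100101 popcount=3 -> KEEP
r=38=100110 popcount=3 -> KEEP
r=39=100111 popcount=4 -> skip
r=40=101000 popcount=2 -> skip
r=41=101001 popcount=3 -> KEEP
r=42=101010 popcount=3 -> KEEP
r=43=101011 popcount=4 -> skip
r=44=101100 popcount=3 -> KEEP
r=45=101101 popcount=4 -> skip
r=46=101110 popcount=4 -> skip
r=47=101111 popcount=5 -> skip
r=48=110000 popcount=2 -> skip
r=49=110001 popcount=3 -> KEEP
r=50=110010 popcount=3 -> KEEP
r=51=110011 popcount=4 -> skip
r=52=110100 popcount=3 -> KEEP
Kept rows: 37 38 41 42 44 49 50 52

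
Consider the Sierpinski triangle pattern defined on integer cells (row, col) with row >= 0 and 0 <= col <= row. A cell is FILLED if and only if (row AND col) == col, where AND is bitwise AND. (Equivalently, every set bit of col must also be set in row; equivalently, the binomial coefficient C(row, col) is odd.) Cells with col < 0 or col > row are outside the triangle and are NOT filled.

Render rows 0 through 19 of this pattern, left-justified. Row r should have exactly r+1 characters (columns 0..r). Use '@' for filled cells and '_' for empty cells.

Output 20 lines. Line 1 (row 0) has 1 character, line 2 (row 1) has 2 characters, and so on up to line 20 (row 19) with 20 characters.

r0=0: @
r1=1: @@
r2=10: @_@
r3=11: @@@@
r4=100: @___@
r5=101: @@__@@
r6=110: @_@_@_@
r7=111: @@@@@@@@
r8=1000: @_______@
r9=1001: @@______@@
r10=1010: @_@_____@_@
r11=1011: @@@@____@@@@
r12=1100: @___@___@___@
r13=1101: @@__@@__@@__@@
r14=1110: @_@_@_@_@_@_@_@
r15=1111: @@@@@@@@@@@@@@@@
r16=10000: @_______________@
r17=10001: @@______________@@
r18=10010: @_@_____________@_@
r19=10011: @@@@____________@@@@

Answer: @
@@
@_@
@@@@
@___@
@@__@@
@_@_@_@
@@@@@@@@
@_______@
@@______@@
@_@_____@_@
@@@@____@@@@
@___@___@___@
@@__@@__@@__@@
@_@_@_@_@_@_@_@
@@@@@@@@@@@@@@@@
@_______________@
@@______________@@
@_@_____________@_@
@@@@____________@@@@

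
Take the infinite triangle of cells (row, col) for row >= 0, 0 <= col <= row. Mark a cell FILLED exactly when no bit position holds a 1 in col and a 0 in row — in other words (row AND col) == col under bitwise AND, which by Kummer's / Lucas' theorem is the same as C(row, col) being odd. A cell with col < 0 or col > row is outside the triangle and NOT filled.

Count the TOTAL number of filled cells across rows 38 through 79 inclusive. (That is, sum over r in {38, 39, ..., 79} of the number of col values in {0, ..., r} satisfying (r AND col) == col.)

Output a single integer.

Answer: 618

Derivation:
r38=100110 pc3: +8 =8
r39=100111 pc4: +16 =24
r40=101000 pc2: +4 =28
r41=101001 pc3: +8 =36
r42=101010 pc3: +8 =44
r43=101011 pc4: +16 =60
r44=101100 pc3: +8 =68
r45=101101 pc4: +16 =84
r46=101110 pc4: +16 =100
r47=101111 pc5: +32 =132
r48=110000 pc2: +4 =136
r49=110001 pc3: +8 =144
r50=110010 pc3: +8 =152
r51=110011 pc4: +16 =168
r52=110100 pc3: +8 =176
r53=110101 pc4: +16 =192
r54=110110 pc4: +16 =208
r55=110111 pc5: +32 =240
r56=111000 pc3: +8 =248
r57=111001 pc4: +16 =264
r58=111010 pc4: +16 =280
r59=111011 pc5: +32 =312
r60=111100 pc4: +16 =328
r61=111101 pc5: +32 =360
r62=111110 pc5: +32 =392
r63=111111 pc6: +64 =456
r64=1000000 pc1: +2 =458
r65=1000001 pc2: +4 =462
r66=1000010 pc2: +4 =466
r67=1000011 pc3: +8 =474
r68=1000100 pc2: +4 =478
r69=1000101 pc3: +8 =486
r70=1000110 pc3: +8 =494
r71=1000111 pc4: +16 =510
r72=1001000 pc2: +4 =514
r73=1001001 pc3: +8 =522
r74=1001010 pc3: +8 =530
r75=1001011 pc4: +16 =546
r76=1001100 pc3: +8 =554
r77=1001101 pc4: +16 =570
r78=1001110 pc4: +16 =586
r79=1001111 pc5: +32 =618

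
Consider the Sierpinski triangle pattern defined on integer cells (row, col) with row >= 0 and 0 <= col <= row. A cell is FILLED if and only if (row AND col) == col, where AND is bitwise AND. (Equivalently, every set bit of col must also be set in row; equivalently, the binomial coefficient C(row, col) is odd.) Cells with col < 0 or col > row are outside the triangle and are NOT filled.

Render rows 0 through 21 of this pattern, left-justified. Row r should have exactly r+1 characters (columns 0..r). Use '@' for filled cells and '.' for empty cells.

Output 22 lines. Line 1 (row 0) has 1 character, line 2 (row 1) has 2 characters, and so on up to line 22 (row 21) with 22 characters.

r0=0: @
r1=1: @@
r2=10: @.@
r3=11: @@@@
r4=100: @...@
r5=101: @@..@@
r6=110: @.@.@.@
r7=111: @@@@@@@@
r8=1000: @.......@
r9=1001: @@......@@
r10=1010: @.@.....@.@
r11=1011: @@@@....@@@@
r12=1100: @...@...@...@
r13=1101: @@..@@..@@..@@
r14=1110: @.@.@.@.@.@.@.@
r15=1111: @@@@@@@@@@@@@@@@
r16=10000: @...............@
r17=10001: @@..............@@
r18=10010: @.@.............@.@
r19=10011: @@@@............@@@@
r20=10100: @...@...........@...@
r21=10101: @@..@@..........@@..@@

Answer: @
@@
@.@
@@@@
@...@
@@..@@
@.@.@.@
@@@@@@@@
@.......@
@@......@@
@.@.....@.@
@@@@....@@@@
@...@...@...@
@@..@@..@@..@@
@.@.@.@.@.@.@.@
@@@@@@@@@@@@@@@@
@...............@
@@..............@@
@.@.............@.@
@@@@............@@@@
@...@...........@...@
@@..@@..........@@..@@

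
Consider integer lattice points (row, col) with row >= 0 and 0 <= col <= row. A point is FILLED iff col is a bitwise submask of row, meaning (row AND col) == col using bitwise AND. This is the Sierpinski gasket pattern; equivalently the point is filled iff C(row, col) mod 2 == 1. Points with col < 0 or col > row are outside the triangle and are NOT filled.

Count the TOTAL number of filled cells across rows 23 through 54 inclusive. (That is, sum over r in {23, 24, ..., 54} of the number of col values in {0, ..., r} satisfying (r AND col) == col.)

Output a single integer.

r23=10111 pc4: +16 =16
r24=11000 pc2: +4 =20
r25=11001 pc3: +8 =28
r26=11010 pc3: +8 =36
r27=11011 pc4: +16 =52
r28=11100 pc3: +8 =60
r29=11101 pc4: +16 =76
r30=11110 pc4: +16 =92
r31=11111 pc5: +32 =124
r32=100000 pc1: +2 =126
r33=100001 pc2: +4 =130
r34=100010 pc2: +4 =134
r35=100011 pc3: +8 =142
r36=100100 pc2: +4 =146
r37=100101 pc3: +8 =154
r38=100110 pc3: +8 =162
r39=100111 pc4: +16 =178
r40=101000 pc2: +4 =182
r41=101001 pc3: +8 =190
r42=101010 pc3: +8 =198
r43=101011 pc4: +16 =214
r44=101100 pc3: +8 =222
r45=101101 pc4: +16 =238
r46=101110 pc4: +16 =254
r47=101111 pc5: +32 =286
r48=110000 pc2: +4 =290
r49=110001 pc3: +8 =298
r50=110010 pc3: +8 =306
r51=110011 pc4: +16 =322
r52=110100 pc3: +8 =330
r53=110101 pc4: +16 =346
r54=110110 pc4: +16 =362

Answer: 362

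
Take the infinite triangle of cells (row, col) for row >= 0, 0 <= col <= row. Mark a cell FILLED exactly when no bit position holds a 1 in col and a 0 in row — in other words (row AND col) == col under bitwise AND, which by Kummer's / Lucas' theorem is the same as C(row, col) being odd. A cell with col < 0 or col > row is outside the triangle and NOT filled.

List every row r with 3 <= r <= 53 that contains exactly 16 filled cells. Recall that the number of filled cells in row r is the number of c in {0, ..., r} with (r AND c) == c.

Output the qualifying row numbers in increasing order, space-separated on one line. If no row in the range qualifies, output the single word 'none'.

Answer: 15 23 27 29 30 39 43 45 46 51 53

Derivation:
Row r has 2^popcount(r) filled cells, so we need popcount(r) = log2(16) = 4.
Scan r = 3..53 and keep those with exactly 4 one-bits:
r=3=11 popcount=2 -> skip
r=4=100 popcount=1 -> skip
r=5=101 popcount=2 -> skip
r=6=110 popcount=2 -> skip
r=7=111 popcount=3 -> skip
r=8=1000 popcount=1 -> skip
r=9=1001 popcount=2 -> skip
r=10=1010 popcount=2 -> skip
r=11=1011 popcount=3 -> skip
r=12=1100 popcount=2 -> skip
r=13=1101 popcount=3 -> skip
r=14=1110 popcount=3 -> skip
r=15=1111 popcount=4 -> KEEP
r=16=10000 popcount=1 -> skip
r=17=10001 popcount=2 -> skip
r=18=10010 popcount=2 -> skip
r=19=10011 popcount=3 -> skip
r=20=10100 popcount=2 -> skip
r=21=10101 popcount=3 -> skip
r=22=10110 popcount=3 -> skip
r=23=10111 popcount=4 -> KEEP
r=24=11000 popcount=2 -> skip
r=25=11001 popcount=3 -> skip
r=26=11010 popcount=3 -> skip
r=27=11011 popcount=4 -> KEEP
r=28=11100 popcount=3 -> skip
r=29=11101 popcount=4 -> KEEP
r=30=11110 popcount=4 -> KEEP
r=31=11111 popcount=5 -> skip
r=32=100000 popcount=1 -> skip
r=33=100001 popcount=2 -> skip
r=34=100010 popcount=2 -> skip
r=35=100011 popcount=3 -> skip
r=36=100100 popcount=2 -> skip
r=37=100101 popcount=3 -> skip
r=38=100110 popcount=3 -> skip
r=39=100111 popcount=4 -> KEEP
r=40=101000 popcount=2 -> skip
r=41=101001 popcount=3 -> skip
r=42=101010 popcount=3 -> skip
r=43=101011 popcount=4 -> KEEP
r=44=101100 popcount=3 -> skip
r=45=101101 popcount=4 -> KEEP
r=46=101110 popcount=4 -> KEEP
r=47=101111 popcount=5 -> skip
r=48=110000 popcount=2 -> skip
r=49=110001 popcount=3 -> skip
r=50=110010 popcount=3 -> skip
r=51=110011 popcount=4 -> KEEP
r=52=110100 popcount=3 -> skip
r=53=110101 popcount=4 -> KEEP
Kept rows: 15 23 27 29 30 39 43 45 46 51 53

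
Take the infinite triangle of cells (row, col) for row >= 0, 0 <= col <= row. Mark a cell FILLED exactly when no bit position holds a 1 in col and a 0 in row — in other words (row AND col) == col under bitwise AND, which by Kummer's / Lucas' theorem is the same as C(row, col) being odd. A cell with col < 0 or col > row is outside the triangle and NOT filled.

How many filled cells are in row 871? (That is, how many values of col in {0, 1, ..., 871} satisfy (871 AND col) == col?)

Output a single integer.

871 in binary = 1101100111
popcount(871) = number of 1-bits in 1101100111 = 7
A col c satisfies (871 AND c) == c iff every set bit of c is also set in 871; each of the 7 set bits of 871 can independently be on or off in c.
count = 2^7 = 128

Answer: 128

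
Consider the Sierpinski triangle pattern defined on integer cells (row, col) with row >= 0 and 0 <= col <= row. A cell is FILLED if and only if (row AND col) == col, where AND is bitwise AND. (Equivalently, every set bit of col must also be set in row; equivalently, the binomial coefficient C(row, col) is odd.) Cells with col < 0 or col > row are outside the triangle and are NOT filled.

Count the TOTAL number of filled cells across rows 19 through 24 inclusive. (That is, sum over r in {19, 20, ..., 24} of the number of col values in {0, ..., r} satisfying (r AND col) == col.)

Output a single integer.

Answer: 48

Derivation:
r19=10011 pc3: +8 =8
r20=10100 pc2: +4 =12
r21=10101 pc3: +8 =20
r22=10110 pc3: +8 =28
r23=10111 pc4: +16 =44
r24=11000 pc2: +4 =48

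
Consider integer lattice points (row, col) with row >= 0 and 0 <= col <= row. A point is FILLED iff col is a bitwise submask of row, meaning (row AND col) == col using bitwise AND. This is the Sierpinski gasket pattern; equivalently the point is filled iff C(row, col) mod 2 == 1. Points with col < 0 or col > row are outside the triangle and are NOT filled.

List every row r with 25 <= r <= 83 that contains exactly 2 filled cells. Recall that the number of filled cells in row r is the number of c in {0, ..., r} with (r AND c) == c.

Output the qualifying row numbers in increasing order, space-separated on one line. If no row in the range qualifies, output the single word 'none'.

Row r has 2^popcount(r) filled cells, so we need popcount(r) = log2(2) = 1.
Scan r = 25..83 and keep those with exactly 1 one-bits:
r=25=11001 popcount=3 -> skip
r=26=11010 popcount=3 -> skip
r=27=11011 popcount=4 -> skip
r=28=11100 popcount=3 -> skip
r=29=11101 popcount=4 -> skip
r=30=11110 popcount=4 -> skip
r=31=11111 popcount=5 -> skip
r=32=100000 popcount=1 -> KEEP
r=33=100001 popcount=2 -> skip
r=34=100010 popcount=2 -> skip
r=35=100011 popcount=3 -> skip
r=36=100100 popcount=2 -> skip
r=37=100101 popcount=3 -> skip
r=38=100110 popcount=3 -> skip
r=39=100111 popcount=4 -> skip
r=40=101000 popcount=2 -> skip
r=41=101001 popcount=3 -> skip
r=42=101010 popcount=3 -> skip
r=43=101011 popcount=4 -> skip
r=44=101100 popcount=3 -> skip
r=45=101101 popcount=4 -> skip
r=46=101110 popcount=4 -> skip
r=47=101111 popcount=5 -> skip
r=48=110000 popcount=2 -> skip
r=49=110001 popcount=3 -> skip
r=50=110010 popcount=3 -> skip
r=51=110011 popcount=4 -> skip
r=52=110100 popcount=3 -> skip
r=53=110101 popcount=4 -> skip
r=54=110110 popcount=4 -> skip
r=55=110111 popcount=5 -> skip
r=56=111000 popcount=3 -> skip
r=57=111001 popcount=4 -> skip
r=58=111010 popcount=4 -> skip
r=59=111011 popcount=5 -> skip
r=60=111100 popcount=4 -> skip
r=61=111101 popcount=5 -> skip
r=62=111110 popcount=5 -> skip
r=63=111111 popcount=6 -> skip
r=64=1000000 popcount=1 -> KEEP
r=65=1000001 popcount=2 -> skip
r=66=1000010 popcount=2 -> skip
r=67=1000011 popcount=3 -> skip
r=68=1000100 popcount=2 -> skip
r=69=1000101 popcount=3 -> skip
r=70=1000110 popcount=3 -> skip
r=71=1000111 popcount=4 -> skip
r=72=1001000 popcount=2 -> skip
r=73=1001001 popcount=3 -> skip
r=74=1001010 popcount=3 -> skip
r=75=1001011 popcount=4 -> skip
r=76=1001100 popcount=3 -> skip
r=77=1001101 popcount=4 -> skip
r=78=1001110 popcount=4 -> skip
r=79=1001111 popcount=5 -> skip
r=80=1010000 popcount=2 -> skip
r=81=1010001 popcount=3 -> skip
r=82=1010010 popcount=3 -> skip
r=83=1010011 popcount=4 -> skip
Kept rows: 32 64

Answer: 32 64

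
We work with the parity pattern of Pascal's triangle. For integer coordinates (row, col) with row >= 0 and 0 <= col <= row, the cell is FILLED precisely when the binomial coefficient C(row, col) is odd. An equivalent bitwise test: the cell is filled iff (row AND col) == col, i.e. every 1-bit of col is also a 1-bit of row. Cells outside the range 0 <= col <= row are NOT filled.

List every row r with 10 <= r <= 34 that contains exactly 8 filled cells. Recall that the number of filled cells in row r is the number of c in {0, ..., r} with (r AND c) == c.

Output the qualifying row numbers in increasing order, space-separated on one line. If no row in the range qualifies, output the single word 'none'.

Answer: 11 13 14 19 21 22 25 26 28

Derivation:
Row r has 2^popcount(r) filled cells, so we need popcount(r) = log2(8) = 3.
Scan r = 10..34 and keep those with exactly 3 one-bits:
r=10=1010 popcount=2 -> skip
r=11=1011 popcount=3 -> KEEP
r=12=1100 popcount=2 -> skip
r=13=1101 popcount=3 -> KEEP
r=14=1110 popcount=3 -> KEEP
r=15=1111 popcount=4 -> skip
r=16=10000 popcount=1 -> skip
r=17=10001 popcount=2 -> skip
r=18=10010 popcount=2 -> skip
r=19=10011 popcount=3 -> KEEP
r=20=10100 popcount=2 -> skip
r=21=10101 popcount=3 -> KEEP
r=22=10110 popcount=3 -> KEEP
r=23=10111 popcount=4 -> skip
r=24=11000 popcount=2 -> skip
r=25=11001 popcount=3 -> KEEP
r=26=11010 popcount=3 -> KEEP
r=27=11011 popcount=4 -> skip
r=28=11100 popcount=3 -> KEEP
r=29=11101 popcount=4 -> skip
r=30=11110 popcount=4 -> skip
r=31=11111 popcount=5 -> skip
r=32=100000 popcount=1 -> skip
r=33=100001 popcount=2 -> skip
r=34=100010 popcount=2 -> skip
Kept rows: 11 13 14 19 21 22 25 26 28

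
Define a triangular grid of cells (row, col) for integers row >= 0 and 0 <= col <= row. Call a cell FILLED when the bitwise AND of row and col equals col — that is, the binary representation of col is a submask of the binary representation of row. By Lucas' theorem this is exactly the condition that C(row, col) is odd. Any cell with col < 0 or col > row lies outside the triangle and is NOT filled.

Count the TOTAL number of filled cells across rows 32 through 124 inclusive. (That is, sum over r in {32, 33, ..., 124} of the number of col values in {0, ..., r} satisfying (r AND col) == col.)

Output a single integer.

Answer: 1688

Derivation:
r32=100000 pc1: +2 =2
r33=100001 pc2: +4 =6
r34=100010 pc2: +4 =10
r35=100011 pc3: +8 =18
r36=100100 pc2: +4 =22
r37=100101 pc3: +8 =30
r38=100110 pc3: +8 =38
r39=100111 pc4: +16 =54
r40=101000 pc2: +4 =58
r41=101001 pc3: +8 =66
r42=101010 pc3: +8 =74
r43=101011 pc4: +16 =90
r44=101100 pc3: +8 =98
r45=101101 pc4: +16 =114
r46=101110 pc4: +16 =130
r47=101111 pc5: +32 =162
r48=110000 pc2: +4 =166
r49=110001 pc3: +8 =174
r50=110010 pc3: +8 =182
r51=110011 pc4: +16 =198
r52=110100 pc3: +8 =206
r53=110101 pc4: +16 =222
r54=110110 pc4: +16 =238
r55=110111 pc5: +32 =270
r56=111000 pc3: +8 =278
r57=111001 pc4: +16 =294
r58=111010 pc4: +16 =310
r59=111011 pc5: +32 =342
r60=111100 pc4: +16 =358
r61=111101 pc5: +32 =390
r62=111110 pc5: +32 =422
r63=111111 pc6: +64 =486
r64=1000000 pc1: +2 =488
r65=1000001 pc2: +4 =492
r66=1000010 pc2: +4 =496
r67=1000011 pc3: +8 =504
r68=1000100 pc2: +4 =508
r69=1000101 pc3: +8 =516
r70=1000110 pc3: +8 =524
r71=1000111 pc4: +16 =540
r72=1001000 pc2: +4 =544
r73=1001001 pc3: +8 =552
r74=1001010 pc3: +8 =560
r75=1001011 pc4: +16 =576
r76=1001100 pc3: +8 =584
r77=1001101 pc4: +16 =600
r78=1001110 pc4: +16 =616
r79=1001111 pc5: +32 =648
r80=1010000 pc2: +4 =652
r81=1010001 pc3: +8 =660
r82=1010010 pc3: +8 =668
r83=1010011 pc4: +16 =684
r84=1010100 pc3: +8 =692
r85=1010101 pc4: +16 =708
r86=1010110 pc4: +16 =724
r87=1010111 pc5: +32 =756
r88=1011000 pc3: +8 =764
r89=1011001 pc4: +16 =780
r90=1011010 pc4: +16 =796
r91=1011011 pc5: +32 =828
r92=1011100 pc4: +16 =844
r93=1011101 pc5: +32 =876
r94=1011110 pc5: +32 =908
r95=1011111 pc6: +64 =972
r96=1100000 pc2: +4 =976
r97=1100001 pc3: +8 =984
r98=1100010 pc3: +8 =992
r99=1100011 pc4: +16 =1008
r100=1100100 pc3: +8 =1016
r101=1100101 pc4: +16 =1032
r102=1100110 pc4: +16 =1048
r103=1100111 pc5: +32 =1080
r104=1101000 pc3: +8 =1088
r105=1101001 pc4: +16 =1104
r106=1101010 pc4: +16 =1120
r107=1101011 pc5: +32 =1152
r108=1101100 pc4: +16 =1168
r109=1101101 pc5: +32 =1200
r110=1101110 pc5: +32 =1232
r111=1101111 pc6: +64 =1296
r112=1110000 pc3: +8 =1304
r113=1110001 pc4: +16 =1320
r114=1110010 pc4: +16 =1336
r115=1110011 pc5: +32 =1368
r116=1110100 pc4: +16 =1384
r117=1110101 pc5: +32 =1416
r118=1110110 pc5: +32 =1448
r119=1110111 pc6: +64 =1512
r120=1111000 pc4: +16 =1528
r121=1111001 pc5: +32 =1560
r122=1111010 pc5: +32 =1592
r123=1111011 pc6: +64 =1656
r124=1111100 pc5: +32 =1688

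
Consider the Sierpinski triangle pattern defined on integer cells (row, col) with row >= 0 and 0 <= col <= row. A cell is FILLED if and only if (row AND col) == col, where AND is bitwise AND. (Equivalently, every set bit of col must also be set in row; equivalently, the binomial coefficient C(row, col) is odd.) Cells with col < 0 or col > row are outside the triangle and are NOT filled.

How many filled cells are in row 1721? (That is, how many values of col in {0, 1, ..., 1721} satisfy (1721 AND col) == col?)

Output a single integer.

1721 in binary = 11010111001
popcount(1721) = number of 1-bits in 11010111001 = 7
A col c satisfies (1721 AND c) == c iff every set bit of c is also set in 1721; each of the 7 set bits of 1721 can independently be on or off in c.
count = 2^7 = 128

Answer: 128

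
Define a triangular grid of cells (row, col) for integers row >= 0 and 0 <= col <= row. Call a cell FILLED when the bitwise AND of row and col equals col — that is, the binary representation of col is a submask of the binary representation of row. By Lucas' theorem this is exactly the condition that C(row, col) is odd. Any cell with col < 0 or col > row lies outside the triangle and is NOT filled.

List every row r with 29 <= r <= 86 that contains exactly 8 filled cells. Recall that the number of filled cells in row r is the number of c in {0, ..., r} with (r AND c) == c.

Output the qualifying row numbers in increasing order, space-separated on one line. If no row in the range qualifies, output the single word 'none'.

Answer: 35 37 38 41 42 44 49 50 52 56 67 69 70 73 74 76 81 82 84

Derivation:
Row r has 2^popcount(r) filled cells, so we need popcount(r) = log2(8) = 3.
Scan r = 29..86 and keep those with exactly 3 one-bits:
r=29=11101 popcount=4 -> skip
r=30=11110 popcount=4 -> skip
r=31=11111 popcount=5 -> skip
r=32=100000 popcount=1 -> skip
r=33=100001 popcount=2 -> skip
r=34=100010 popcount=2 -> skip
r=35=100011 popcount=3 -> KEEP
r=36=100100 popcount=2 -> skip
r=37=100101 popcount=3 -> KEEP
r=38=100110 popcount=3 -> KEEP
r=39=100111 popcount=4 -> skip
r=40=101000 popcount=2 -> skip
r=41=101001 popcount=3 -> KEEP
r=42=101010 popcount=3 -> KEEP
r=43=101011 popcount=4 -> skip
r=44=101100 popcount=3 -> KEEP
r=45=101101 popcount=4 -> skip
r=46=101110 popcount=4 -> skip
r=47=101111 popcount=5 -> skip
r=48=110000 popcount=2 -> skip
r=49=110001 popcount=3 -> KEEP
r=50=110010 popcount=3 -> KEEP
r=51=110011 popcount=4 -> skip
r=52=110100 popcount=3 -> KEEP
r=53=110101 popcount=4 -> skip
r=54=110110 popcount=4 -> skip
r=55=110111 popcount=5 -> skip
r=56=111000 popcount=3 -> KEEP
r=57=111001 popcount=4 -> skip
r=58=111010 popcount=4 -> skip
r=59=111011 popcount=5 -> skip
r=60=111100 popcount=4 -> skip
r=61=111101 popcount=5 -> skip
r=62=111110 popcount=5 -> skip
r=63=111111 popcount=6 -> skip
r=64=1000000 popcount=1 -> skip
r=65=1000001 popcount=2 -> skip
r=66=1000010 popcount=2 -> skip
r=67=1000011 popcount=3 -> KEEP
r=68=1000100 popcount=2 -> skip
r=69=1000101 popcount=3 -> KEEP
r=70=1000110 popcount=3 -> KEEP
r=71=1000111 popcount=4 -> skip
r=72=1001000 popcount=2 -> skip
r=73=1001001 popcount=3 -> KEEP
r=74=1001010 popcount=3 -> KEEP
r=75=1001011 popcount=4 -> skip
r=76=1001100 popcount=3 -> KEEP
r=77=1001101 popcount=4 -> skip
r=78=1001110 popcount=4 -> skip
r=79=1001111 popcount=5 -> skip
r=80=1010000 popcount=2 -> skip
r=81=1010001 popcount=3 -> KEEP
r=82=1010010 popcount=3 -> KEEP
r=83=1010011 popcount=4 -> skip
r=84=1010100 popcount=3 -> KEEP
r=85=1010101 popcount=4 -> skip
r=86=1010110 popcount=4 -> skip
Kept rows: 35 37 38 41 42 44 49 50 52 56 67 69 70 73 74 76 81 82 84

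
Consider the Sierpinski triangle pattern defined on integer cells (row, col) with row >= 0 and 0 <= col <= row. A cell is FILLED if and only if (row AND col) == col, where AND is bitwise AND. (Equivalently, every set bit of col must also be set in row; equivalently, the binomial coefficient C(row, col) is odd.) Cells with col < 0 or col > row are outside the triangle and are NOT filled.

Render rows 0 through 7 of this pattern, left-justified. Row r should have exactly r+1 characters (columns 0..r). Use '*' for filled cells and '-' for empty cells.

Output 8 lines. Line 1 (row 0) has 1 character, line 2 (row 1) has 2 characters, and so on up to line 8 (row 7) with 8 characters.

r0=0: *
r1=1: **
r2=10: *-*
r3=11: ****
r4=100: *---*
r5=101: **--**
r6=110: *-*-*-*
r7=111: ********

Answer: *
**
*-*
****
*---*
**--**
*-*-*-*
********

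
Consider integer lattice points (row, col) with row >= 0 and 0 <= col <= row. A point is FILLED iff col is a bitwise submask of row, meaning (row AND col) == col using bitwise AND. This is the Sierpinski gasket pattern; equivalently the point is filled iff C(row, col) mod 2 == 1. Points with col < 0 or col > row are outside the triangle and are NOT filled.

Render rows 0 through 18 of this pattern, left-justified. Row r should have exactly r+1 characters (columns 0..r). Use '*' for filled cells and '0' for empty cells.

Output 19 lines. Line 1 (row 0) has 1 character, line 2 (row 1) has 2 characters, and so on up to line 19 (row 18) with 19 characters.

Answer: *
**
*0*
****
*000*
**00**
*0*0*0*
********
*0000000*
**000000**
*0*00000*0*
****0000****
*000*000*000*
**00**00**00**
*0*0*0*0*0*0*0*
****************
*000000000000000*
**00000000000000**
*0*0000000000000*0*

Derivation:
r0=0: *
r1=1: **
r2=10: *0*
r3=11: ****
r4=100: *000*
r5=101: **00**
r6=110: *0*0*0*
r7=111: ********
r8=1000: *0000000*
r9=1001: **000000**
r10=1010: *0*00000*0*
r11=1011: ****0000****
r12=1100: *000*000*000*
r13=1101: **00**00**00**
r14=1110: *0*0*0*0*0*0*0*
r15=1111: ****************
r16=10000: *000000000000000*
r17=10001: **00000000000000**
r18=10010: *0*0000000000000*0*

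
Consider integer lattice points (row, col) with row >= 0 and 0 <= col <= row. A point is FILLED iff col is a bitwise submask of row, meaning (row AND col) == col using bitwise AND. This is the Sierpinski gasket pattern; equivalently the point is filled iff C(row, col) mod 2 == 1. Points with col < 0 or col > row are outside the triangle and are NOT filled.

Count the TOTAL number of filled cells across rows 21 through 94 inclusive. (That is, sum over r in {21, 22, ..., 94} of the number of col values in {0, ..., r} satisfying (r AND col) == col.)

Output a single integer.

r21=10101 pc3: +8 =8
r22=10110 pc3: +8 =16
r23=10111 pc4: +16 =32
r24=11000 pc2: +4 =36
r25=11001 pc3: +8 =44
r26=11010 pc3: +8 =52
r27=11011 pc4: +16 =68
r28=11100 pc3: +8 =76
r29=11101 pc4: +16 =92
r30=11110 pc4: +16 =108
r31=11111 pc5: +32 =140
r32=100000 pc1: +2 =142
r33=100001 pc2: +4 =146
r34=100010 pc2: +4 =150
r35=100011 pc3: +8 =158
r36=100100 pc2: +4 =162
r37=100101 pc3: +8 =170
r38=100110 pc3: +8 =178
r39=100111 pc4: +16 =194
r40=101000 pc2: +4 =198
r41=101001 pc3: +8 =206
r42=101010 pc3: +8 =214
r43=101011 pc4: +16 =230
r44=101100 pc3: +8 =238
r45=101101 pc4: +16 =254
r46=101110 pc4: +16 =270
r47=101111 pc5: +32 =302
r48=110000 pc2: +4 =306
r49=110001 pc3: +8 =314
r50=110010 pc3: +8 =322
r51=110011 pc4: +16 =338
r52=110100 pc3: +8 =346
r53=110101 pc4: +16 =362
r54=110110 pc4: +16 =378
r55=110111 pc5: +32 =410
r56=111000 pc3: +8 =418
r57=111001 pc4: +16 =434
r58=111010 pc4: +16 =450
r59=111011 pc5: +32 =482
r60=111100 pc4: +16 =498
r61=111101 pc5: +32 =530
r62=111110 pc5: +32 =562
r63=111111 pc6: +64 =626
r64=1000000 pc1: +2 =628
r65=1000001 pc2: +4 =632
r66=1000010 pc2: +4 =636
r67=1000011 pc3: +8 =644
r68=1000100 pc2: +4 =648
r69=1000101 pc3: +8 =656
r70=1000110 pc3: +8 =664
r71=1000111 pc4: +16 =680
r72=1001000 pc2: +4 =684
r73=1001001 pc3: +8 =692
r74=1001010 pc3: +8 =700
r75=1001011 pc4: +16 =716
r76=1001100 pc3: +8 =724
r77=1001101 pc4: +16 =740
r78=1001110 pc4: +16 =756
r79=1001111 pc5: +32 =788
r80=1010000 pc2: +4 =792
r81=1010001 pc3: +8 =800
r82=1010010 pc3: +8 =808
r83=1010011 pc4: +16 =824
r84=1010100 pc3: +8 =832
r85=1010101 pc4: +16 =848
r86=1010110 pc4: +16 =864
r87=1010111 pc5: +32 =896
r88=1011000 pc3: +8 =904
r89=1011001 pc4: +16 =920
r90=1011010 pc4: +16 =936
r91=1011011 pc5: +32 =968
r92=1011100 pc4: +16 =984
r93=1011101 pc5: +32 =1016
r94=1011110 pc5: +32 =1048

Answer: 1048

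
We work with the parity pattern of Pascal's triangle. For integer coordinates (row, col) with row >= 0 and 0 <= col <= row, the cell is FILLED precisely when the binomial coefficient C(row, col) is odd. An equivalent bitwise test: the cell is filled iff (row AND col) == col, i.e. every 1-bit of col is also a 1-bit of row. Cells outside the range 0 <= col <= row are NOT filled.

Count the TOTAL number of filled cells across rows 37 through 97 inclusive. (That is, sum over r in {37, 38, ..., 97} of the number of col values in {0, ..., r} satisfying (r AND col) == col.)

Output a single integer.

Answer: 962

Derivation:
r37=100101 pc3: +8 =8
r38=100110 pc3: +8 =16
r39=100111 pc4: +16 =32
r40=101000 pc2: +4 =36
r41=101001 pc3: +8 =44
r42=101010 pc3: +8 =52
r43=101011 pc4: +16 =68
r44=101100 pc3: +8 =76
r45=101101 pc4: +16 =92
r46=101110 pc4: +16 =108
r47=101111 pc5: +32 =140
r48=110000 pc2: +4 =144
r49=110001 pc3: +8 =152
r50=110010 pc3: +8 =160
r51=110011 pc4: +16 =176
r52=110100 pc3: +8 =184
r53=110101 pc4: +16 =200
r54=110110 pc4: +16 =216
r55=110111 pc5: +32 =248
r56=111000 pc3: +8 =256
r57=111001 pc4: +16 =272
r58=111010 pc4: +16 =288
r59=111011 pc5: +32 =320
r60=111100 pc4: +16 =336
r61=111101 pc5: +32 =368
r62=111110 pc5: +32 =400
r63=111111 pc6: +64 =464
r64=1000000 pc1: +2 =466
r65=1000001 pc2: +4 =470
r66=1000010 pc2: +4 =474
r67=1000011 pc3: +8 =482
r68=1000100 pc2: +4 =486
r69=1000101 pc3: +8 =494
r70=1000110 pc3: +8 =502
r71=1000111 pc4: +16 =518
r72=1001000 pc2: +4 =522
r73=1001001 pc3: +8 =530
r74=1001010 pc3: +8 =538
r75=1001011 pc4: +16 =554
r76=1001100 pc3: +8 =562
r77=1001101 pc4: +16 =578
r78=1001110 pc4: +16 =594
r79=1001111 pc5: +32 =626
r80=1010000 pc2: +4 =630
r81=1010001 pc3: +8 =638
r82=1010010 pc3: +8 =646
r83=1010011 pc4: +16 =662
r84=1010100 pc3: +8 =670
r85=1010101 pc4: +16 =686
r86=1010110 pc4: +16 =702
r87=1010111 pc5: +32 =734
r88=1011000 pc3: +8 =742
r89=1011001 pc4: +16 =758
r90=1011010 pc4: +16 =774
r91=1011011 pc5: +32 =806
r92=1011100 pc4: +16 =822
r93=1011101 pc5: +32 =854
r94=1011110 pc5: +32 =886
r95=1011111 pc6: +64 =950
r96=1100000 pc2: +4 =954
r97=1100001 pc3: +8 =962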